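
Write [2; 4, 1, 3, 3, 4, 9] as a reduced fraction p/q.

5447/2465

Fold from the inside: start with 9/1.
  4 + 1/9 = 37/9
  3 + 9/37 = 120/37
  3 + 37/120 = 397/120
  1 + 120/397 = 517/397
  4 + 397/517 = 2465/517
  2 + 517/2465 = 5447/2465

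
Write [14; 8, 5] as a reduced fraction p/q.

Fold from the inside: start with 5/1.
  8 + 1/5 = 41/5
  14 + 5/41 = 579/41

579/41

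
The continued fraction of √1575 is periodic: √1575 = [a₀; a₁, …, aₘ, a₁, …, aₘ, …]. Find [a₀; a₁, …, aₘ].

[39; 1, 2, 5, 2, 1, 78]

a₀ = ⌊√1575⌋ = 39.
With m₀=0, d₀=1 and mₖ₊₁ = dₖaₖ − mₖ, dₖ₊₁ = (n − mₖ₊₁²)/dₖ, aₖ₊₁ = ⌊(a₀+mₖ₊₁)/dₖ₊₁⌋:
  k=1: m=39, d=54, a=1
  k=2: m=15, d=25, a=2
  k=3: m=35, d=14, a=5
  k=4: m=35, d=25, a=2
  k=5: m=15, d=54, a=1
  k=6: m=39, d=1, a=78
d=1 and a=2a₀=78 at k=6, so the next step gives (m, d) = (39, 54) again — its k=1 value — and the period has length 6.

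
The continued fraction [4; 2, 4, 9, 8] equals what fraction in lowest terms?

2992/673

Fold from the inside: start with 8/1.
  9 + 1/8 = 73/8
  4 + 8/73 = 300/73
  2 + 73/300 = 673/300
  4 + 300/673 = 2992/673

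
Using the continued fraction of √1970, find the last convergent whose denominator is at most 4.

√1970 = [44; 2, 1, 1, 2, 88, …] (period length 5).
Convergents:
  p_0/q_0 = 44/1
  p_1/q_1 = 89/2
  p_2/q_2 = 133/3
  p_3/q_3 = 222/5
q_2 = 3 ≤ 4 < 5 = q_3, so the answer is 133/3.

133/3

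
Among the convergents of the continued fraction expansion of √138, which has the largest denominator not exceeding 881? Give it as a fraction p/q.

√138 = [11; 1, 2, 1, 22, …] (period length 4).
Convergents:
  p_0/q_0 = 11/1
  p_1/q_1 = 12/1
  p_2/q_2 = 35/3
  p_3/q_3 = 47/4
  p_4/q_4 = 1069/91
  p_5/q_5 = 1116/95
  p_6/q_6 = 3301/281
  p_7/q_7 = 4417/376
  p_8/q_8 = 100475/8553
q_7 = 376 ≤ 881 < 8553 = q_8, so the answer is 4417/376.

4417/376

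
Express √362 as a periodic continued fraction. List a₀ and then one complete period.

a₀ = ⌊√362⌋ = 19.
With m₀=0, d₀=1 and mₖ₊₁ = dₖaₖ − mₖ, dₖ₊₁ = (n − mₖ₊₁²)/dₖ, aₖ₊₁ = ⌊(a₀+mₖ₊₁)/dₖ₊₁⌋:
  k=1: m=19, d=1, a=38
d=1 and a=2a₀=38 at k=1, so the next step gives (m, d) = (19, 1) again — its k=1 value — and the period has length 1.

[19; 38]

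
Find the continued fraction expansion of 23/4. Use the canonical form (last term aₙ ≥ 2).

23 = 5*4 + 3
4 = 1*3 + 1
3 = 3*1 + 0  (stop)
So 23/4 = [5; 1, 3].

[5; 1, 3]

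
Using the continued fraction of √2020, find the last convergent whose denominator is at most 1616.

√2020 = [44; 1, 16, 1, 88, …] (period length 4).
Convergents:
  p_0/q_0 = 44/1
  p_1/q_1 = 45/1
  p_2/q_2 = 764/17
  p_3/q_3 = 809/18
  p_4/q_4 = 71956/1601
  p_5/q_5 = 72765/1619
q_4 = 1601 ≤ 1616 < 1619 = q_5, so the answer is 71956/1601.

71956/1601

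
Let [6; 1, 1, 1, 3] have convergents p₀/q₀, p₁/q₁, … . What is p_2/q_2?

13/2

Using pₖ = aₖpₖ₋₁ + pₖ₋₂, qₖ = aₖqₖ₋₁ + qₖ₋₂ (with p₋₁=1, p₋₂=0, q₋₁=0, q₋₂=1):
  k=0: a=6, p=6, q=1
  k=1: a=1, p=7, q=1
  k=2: a=1, p=13, q=2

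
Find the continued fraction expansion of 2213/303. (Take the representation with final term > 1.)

2213 = 7*303 + 92
303 = 3*92 + 27
92 = 3*27 + 11
27 = 2*11 + 5
11 = 2*5 + 1
5 = 5*1 + 0  (stop)
So 2213/303 = [7; 3, 3, 2, 2, 5].

[7; 3, 3, 2, 2, 5]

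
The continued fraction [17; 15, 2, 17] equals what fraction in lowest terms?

9249/542

Using pₖ = aₖpₖ₋₁ + pₖ₋₂ and qₖ = aₖqₖ₋₁ + qₖ₋₂:
  k=0: a=17, p=17, q=1
  k=1: a=15, p=256, q=15
  k=2: a=2, p=529, q=31
  k=3: a=17, p=9249, q=542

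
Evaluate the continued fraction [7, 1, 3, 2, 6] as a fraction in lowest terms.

Using pₖ = aₖpₖ₋₁ + pₖ₋₂ and qₖ = aₖqₖ₋₁ + qₖ₋₂:
  k=0: a=7, p=7, q=1
  k=1: a=1, p=8, q=1
  k=2: a=3, p=31, q=4
  k=3: a=2, p=70, q=9
  k=4: a=6, p=451, q=58

451/58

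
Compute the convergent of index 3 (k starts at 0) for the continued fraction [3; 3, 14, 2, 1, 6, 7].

Using pₖ = aₖpₖ₋₁ + pₖ₋₂, qₖ = aₖqₖ₋₁ + qₖ₋₂ (with p₋₁=1, p₋₂=0, q₋₁=0, q₋₂=1):
  k=0: a=3, p=3, q=1
  k=1: a=3, p=10, q=3
  k=2: a=14, p=143, q=43
  k=3: a=2, p=296, q=89

296/89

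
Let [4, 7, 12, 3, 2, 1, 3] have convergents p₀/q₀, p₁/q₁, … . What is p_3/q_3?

Using pₖ = aₖpₖ₋₁ + pₖ₋₂, qₖ = aₖqₖ₋₁ + qₖ₋₂ (with p₋₁=1, p₋₂=0, q₋₁=0, q₋₂=1):
  k=0: a=4, p=4, q=1
  k=1: a=7, p=29, q=7
  k=2: a=12, p=352, q=85
  k=3: a=3, p=1085, q=262

1085/262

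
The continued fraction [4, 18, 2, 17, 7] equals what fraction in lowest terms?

18511/4566

Using pₖ = aₖpₖ₋₁ + pₖ₋₂ and qₖ = aₖqₖ₋₁ + qₖ₋₂:
  k=0: a=4, p=4, q=1
  k=1: a=18, p=73, q=18
  k=2: a=2, p=150, q=37
  k=3: a=17, p=2623, q=647
  k=4: a=7, p=18511, q=4566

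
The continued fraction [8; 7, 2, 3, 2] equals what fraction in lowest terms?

Fold from the inside: start with 2/1.
  3 + 1/2 = 7/2
  2 + 2/7 = 16/7
  7 + 7/16 = 119/16
  8 + 16/119 = 968/119

968/119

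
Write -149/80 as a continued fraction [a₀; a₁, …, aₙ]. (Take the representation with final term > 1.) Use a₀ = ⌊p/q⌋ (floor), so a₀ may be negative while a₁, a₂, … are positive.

[-2; 7, 3, 1, 2]

-149 = -2*80 + 11
80 = 7*11 + 3
11 = 3*3 + 2
3 = 1*2 + 1
2 = 2*1 + 0  (stop)
So -149/80 = [-2; 7, 3, 1, 2].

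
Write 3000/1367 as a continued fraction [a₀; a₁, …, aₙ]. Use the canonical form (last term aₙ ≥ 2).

[2; 5, 7, 5, 3, 2]

3000 = 2×1367 + 266
1367 = 5×266 + 37
266 = 7×37 + 7
37 = 5×7 + 2
7 = 3×2 + 1
2 = 2×1 + 0  (stop)
So 3000/1367 = [2; 5, 7, 5, 3, 2].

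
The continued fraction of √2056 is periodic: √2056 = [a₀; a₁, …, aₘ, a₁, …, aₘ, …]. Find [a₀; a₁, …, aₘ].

[45; 2, 1, 10, 1, 2, 90]

a₀ = ⌊√2056⌋ = 45.
With m₀=0, d₀=1 and mₖ₊₁ = dₖaₖ − mₖ, dₖ₊₁ = (n − mₖ₊₁²)/dₖ, aₖ₊₁ = ⌊(a₀+mₖ₊₁)/dₖ₊₁⌋:
  k=1: m=45, d=31, a=2
  k=2: m=17, d=57, a=1
  k=3: m=40, d=8, a=10
  k=4: m=40, d=57, a=1
  k=5: m=17, d=31, a=2
  k=6: m=45, d=1, a=90
d=1 and a=2a₀=90 at k=6, so the next step gives (m, d) = (45, 31) again — its k=1 value — and the period has length 6.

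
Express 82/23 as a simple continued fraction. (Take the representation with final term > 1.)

82 = 3·23 + 13
23 = 1·13 + 10
13 = 1·10 + 3
10 = 3·3 + 1
3 = 3·1 + 0  (stop)
So 82/23 = [3; 1, 1, 3, 3].

[3; 1, 1, 3, 3]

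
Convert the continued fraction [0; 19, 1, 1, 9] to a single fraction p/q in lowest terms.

19/371

Using pₖ = aₖpₖ₋₁ + pₖ₋₂ and qₖ = aₖqₖ₋₁ + qₖ₋₂:
  k=0: a=0, p=0, q=1
  k=1: a=19, p=1, q=19
  k=2: a=1, p=1, q=20
  k=3: a=1, p=2, q=39
  k=4: a=9, p=19, q=371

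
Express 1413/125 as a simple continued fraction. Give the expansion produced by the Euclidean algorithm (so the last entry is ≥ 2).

1413 = 11·125 + 38
125 = 3·38 + 11
38 = 3·11 + 5
11 = 2·5 + 1
5 = 5·1 + 0  (stop)
So 1413/125 = [11; 3, 3, 2, 5].

[11; 3, 3, 2, 5]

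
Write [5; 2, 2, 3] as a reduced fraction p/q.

Using pₖ = aₖpₖ₋₁ + pₖ₋₂ and qₖ = aₖqₖ₋₁ + qₖ₋₂:
  k=0: a=5, p=5, q=1
  k=1: a=2, p=11, q=2
  k=2: a=2, p=27, q=5
  k=3: a=3, p=92, q=17

92/17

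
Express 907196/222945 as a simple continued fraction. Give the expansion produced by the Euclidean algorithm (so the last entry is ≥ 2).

907196 = 4·222945 + 15416
222945 = 14·15416 + 7121
15416 = 2·7121 + 1174
7121 = 6·1174 + 77
1174 = 15·77 + 19
77 = 4·19 + 1
19 = 19·1 + 0  (stop)
So 907196/222945 = [4; 14, 2, 6, 15, 4, 19].

[4; 14, 2, 6, 15, 4, 19]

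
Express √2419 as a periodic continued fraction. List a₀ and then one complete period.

a₀ = ⌊√2419⌋ = 49.
With m₀=0, d₀=1 and mₖ₊₁ = dₖaₖ − mₖ, dₖ₊₁ = (n − mₖ₊₁²)/dₖ, aₖ₊₁ = ⌊(a₀+mₖ₊₁)/dₖ₊₁⌋:
  k=1: m=49, d=18, a=5
  k=2: m=41, d=41, a=2
  k=3: m=41, d=18, a=5
  k=4: m=49, d=1, a=98
d=1 and a=2a₀=98 at k=4, so the next step gives (m, d) = (49, 18) again — its k=1 value — and the period has length 4.

[49; 5, 2, 5, 98]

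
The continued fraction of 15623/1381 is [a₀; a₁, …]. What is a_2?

15623 = 11·1381 + 432   →  a_0 = 11
1381 = 3·432 + 85   →  a_1 = 3
432 = 5·85 + 7   →  a_2 = 5

5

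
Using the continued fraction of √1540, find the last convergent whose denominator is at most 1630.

23271/593

√1540 = [39; 4, 8, 2, 8, 4, 78, …] (period length 6).
Convergents:
  p_0/q_0 = 39/1
  p_1/q_1 = 157/4
  p_2/q_2 = 1295/33
  p_3/q_3 = 2747/70
  p_4/q_4 = 23271/593
  p_5/q_5 = 95831/2442
q_4 = 593 ≤ 1630 < 2442 = q_5, so the answer is 23271/593.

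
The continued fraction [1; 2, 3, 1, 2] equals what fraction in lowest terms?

36/25

Fold from the inside: start with 2/1.
  1 + 1/2 = 3/2
  3 + 2/3 = 11/3
  2 + 3/11 = 25/11
  1 + 11/25 = 36/25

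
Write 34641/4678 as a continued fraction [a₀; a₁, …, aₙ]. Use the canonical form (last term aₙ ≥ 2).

34641 = 7·4678 + 1895
4678 = 2·1895 + 888
1895 = 2·888 + 119
888 = 7·119 + 55
119 = 2·55 + 9
55 = 6·9 + 1
9 = 9·1 + 0  (stop)
So 34641/4678 = [7; 2, 2, 7, 2, 6, 9].

[7; 2, 2, 7, 2, 6, 9]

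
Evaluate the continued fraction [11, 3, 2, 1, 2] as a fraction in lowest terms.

Using pₖ = aₖpₖ₋₁ + pₖ₋₂ and qₖ = aₖqₖ₋₁ + qₖ₋₂:
  k=0: a=11, p=11, q=1
  k=1: a=3, p=34, q=3
  k=2: a=2, p=79, q=7
  k=3: a=1, p=113, q=10
  k=4: a=2, p=305, q=27

305/27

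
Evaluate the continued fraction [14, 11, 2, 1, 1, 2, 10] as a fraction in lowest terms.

Fold from the inside: start with 10/1.
  2 + 1/10 = 21/10
  1 + 10/21 = 31/21
  1 + 21/31 = 52/31
  2 + 31/52 = 135/52
  11 + 52/135 = 1537/135
  14 + 135/1537 = 21653/1537

21653/1537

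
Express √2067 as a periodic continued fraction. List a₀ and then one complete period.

a₀ = ⌊√2067⌋ = 45.
With m₀=0, d₀=1 and mₖ₊₁ = dₖaₖ − mₖ, dₖ₊₁ = (n − mₖ₊₁²)/dₖ, aₖ₊₁ = ⌊(a₀+mₖ₊₁)/dₖ₊₁⌋:
  k=1: m=45, d=42, a=2
  k=2: m=39, d=13, a=6
  k=3: m=39, d=42, a=2
  k=4: m=45, d=1, a=90
d=1 and a=2a₀=90 at k=4, so the next step gives (m, d) = (45, 42) again — its k=1 value — and the period has length 4.

[45; 2, 6, 2, 90]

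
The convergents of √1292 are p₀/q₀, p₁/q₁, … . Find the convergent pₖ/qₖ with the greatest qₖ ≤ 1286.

√1292 = [35; 1, 16, 1, 70, …] (period length 4).
Convergents:
  p_0/q_0 = 35/1
  p_1/q_1 = 36/1
  p_2/q_2 = 611/17
  p_3/q_3 = 647/18
  p_4/q_4 = 45901/1277
  p_5/q_5 = 46548/1295
q_4 = 1277 ≤ 1286 < 1295 = q_5, so the answer is 45901/1277.

45901/1277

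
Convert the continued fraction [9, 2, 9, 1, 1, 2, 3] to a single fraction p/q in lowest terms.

Fold from the inside: start with 3/1.
  2 + 1/3 = 7/3
  1 + 3/7 = 10/7
  1 + 7/10 = 17/10
  9 + 10/17 = 163/17
  2 + 17/163 = 343/163
  9 + 163/343 = 3250/343

3250/343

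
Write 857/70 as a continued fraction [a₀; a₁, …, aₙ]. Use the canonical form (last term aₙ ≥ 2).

857 = 12*70 + 17
70 = 4*17 + 2
17 = 8*2 + 1
2 = 2*1 + 0  (stop)
So 857/70 = [12; 4, 8, 2].

[12; 4, 8, 2]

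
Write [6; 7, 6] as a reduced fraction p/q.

Using pₖ = aₖpₖ₋₁ + pₖ₋₂ and qₖ = aₖqₖ₋₁ + qₖ₋₂:
  k=0: a=6, p=6, q=1
  k=1: a=7, p=43, q=7
  k=2: a=6, p=264, q=43

264/43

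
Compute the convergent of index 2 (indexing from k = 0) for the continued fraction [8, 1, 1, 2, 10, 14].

17/2

Using pₖ = aₖpₖ₋₁ + pₖ₋₂, qₖ = aₖqₖ₋₁ + qₖ₋₂ (with p₋₁=1, p₋₂=0, q₋₁=0, q₋₂=1):
  k=0: a=8, p=8, q=1
  k=1: a=1, p=9, q=1
  k=2: a=1, p=17, q=2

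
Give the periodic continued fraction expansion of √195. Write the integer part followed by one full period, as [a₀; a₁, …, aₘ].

a₀ = ⌊√195⌋ = 13.
With m₀=0, d₀=1 and mₖ₊₁ = dₖaₖ − mₖ, dₖ₊₁ = (n − mₖ₊₁²)/dₖ, aₖ₊₁ = ⌊(a₀+mₖ₊₁)/dₖ₊₁⌋:
  k=1: m=13, d=26, a=1
  k=2: m=13, d=1, a=26
d=1 and a=2a₀=26 at k=2, so the next step gives (m, d) = (13, 26) again — its k=1 value — and the period has length 2.

[13; 1, 26]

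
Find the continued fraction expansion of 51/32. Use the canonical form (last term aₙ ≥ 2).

[1; 1, 1, 2, 6]

51 = 1*32 + 19
32 = 1*19 + 13
19 = 1*13 + 6
13 = 2*6 + 1
6 = 6*1 + 0  (stop)
So 51/32 = [1; 1, 1, 2, 6].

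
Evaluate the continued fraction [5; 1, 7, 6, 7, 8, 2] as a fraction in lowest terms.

35647/6065

Fold from the inside: start with 2/1.
  8 + 1/2 = 17/2
  7 + 2/17 = 121/17
  6 + 17/121 = 743/121
  7 + 121/743 = 5322/743
  1 + 743/5322 = 6065/5322
  5 + 5322/6065 = 35647/6065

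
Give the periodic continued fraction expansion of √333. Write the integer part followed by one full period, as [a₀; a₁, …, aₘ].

a₀ = ⌊√333⌋ = 18.
With m₀=0, d₀=1 and mₖ₊₁ = dₖaₖ − mₖ, dₖ₊₁ = (n − mₖ₊₁²)/dₖ, aₖ₊₁ = ⌊(a₀+mₖ₊₁)/dₖ₊₁⌋:
  k=1: m=18, d=9, a=4
  k=2: m=18, d=1, a=36
d=1 and a=2a₀=36 at k=2, so the next step gives (m, d) = (18, 9) again — its k=1 value — and the period has length 2.

[18; 4, 36]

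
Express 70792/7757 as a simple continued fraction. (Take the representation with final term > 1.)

[9; 7, 1, 12, 18, 1, 3]

70792 = 9·7757 + 979
7757 = 7·979 + 904
979 = 1·904 + 75
904 = 12·75 + 4
75 = 18·4 + 3
4 = 1·3 + 1
3 = 3·1 + 0  (stop)
So 70792/7757 = [9; 7, 1, 12, 18, 1, 3].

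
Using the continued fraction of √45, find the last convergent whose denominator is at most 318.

√45 = [6; 1, 2, 2, 2, 1, 12, …] (period length 6).
Convergents:
  p_0/q_0 = 6/1
  p_1/q_1 = 7/1
  p_2/q_2 = 20/3
  p_3/q_3 = 47/7
  p_4/q_4 = 114/17
  p_5/q_5 = 161/24
  p_6/q_6 = 2046/305
  p_7/q_7 = 2207/329
q_6 = 305 ≤ 318 < 329 = q_7, so the answer is 2046/305.

2046/305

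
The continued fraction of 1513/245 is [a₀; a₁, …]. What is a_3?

2

1513 = 6·245 + 43   →  a_0 = 6
245 = 5·43 + 30   →  a_1 = 5
43 = 1·30 + 13   →  a_2 = 1
30 = 2·13 + 4   →  a_3 = 2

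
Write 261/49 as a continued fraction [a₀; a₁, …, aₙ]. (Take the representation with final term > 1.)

261 = 5·49 + 16
49 = 3·16 + 1
16 = 16·1 + 0  (stop)
So 261/49 = [5; 3, 16].

[5; 3, 16]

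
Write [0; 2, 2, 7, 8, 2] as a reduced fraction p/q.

Fold from the inside: start with 2/1.
  8 + 1/2 = 17/2
  7 + 2/17 = 121/17
  2 + 17/121 = 259/121
  2 + 121/259 = 639/259
  0 + 259/639 = 259/639

259/639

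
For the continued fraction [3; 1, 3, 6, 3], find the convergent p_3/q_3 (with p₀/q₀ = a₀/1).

Using pₖ = aₖpₖ₋₁ + pₖ₋₂, qₖ = aₖqₖ₋₁ + qₖ₋₂ (with p₋₁=1, p₋₂=0, q₋₁=0, q₋₂=1):
  k=0: a=3, p=3, q=1
  k=1: a=1, p=4, q=1
  k=2: a=3, p=15, q=4
  k=3: a=6, p=94, q=25

94/25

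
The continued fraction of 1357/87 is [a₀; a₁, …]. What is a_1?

1

1357 = 15·87 + 52   →  a_0 = 15
87 = 1·52 + 35   →  a_1 = 1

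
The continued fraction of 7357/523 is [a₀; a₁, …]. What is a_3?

7357 = 14·523 + 35   →  a_0 = 14
523 = 14·35 + 33   →  a_1 = 14
35 = 1·33 + 2   →  a_2 = 1
33 = 16·2 + 1   →  a_3 = 16

16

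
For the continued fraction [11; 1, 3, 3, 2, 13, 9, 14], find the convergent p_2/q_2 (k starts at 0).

Using pₖ = aₖpₖ₋₁ + pₖ₋₂, qₖ = aₖqₖ₋₁ + qₖ₋₂ (with p₋₁=1, p₋₂=0, q₋₁=0, q₋₂=1):
  k=0: a=11, p=11, q=1
  k=1: a=1, p=12, q=1
  k=2: a=3, p=47, q=4

47/4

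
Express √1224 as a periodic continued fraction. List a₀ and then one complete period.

[34; 1, 68]

a₀ = ⌊√1224⌋ = 34.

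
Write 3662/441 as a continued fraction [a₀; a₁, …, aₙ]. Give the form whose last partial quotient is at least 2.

[8; 3, 3, 2, 3, 2, 2]

3662 = 8·441 + 134
441 = 3·134 + 39
134 = 3·39 + 17
39 = 2·17 + 5
17 = 3·5 + 2
5 = 2·2 + 1
2 = 2·1 + 0  (stop)
So 3662/441 = [8; 3, 3, 2, 3, 2, 2].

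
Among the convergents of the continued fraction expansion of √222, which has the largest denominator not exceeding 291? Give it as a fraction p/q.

√222 = [14; 1, 8, 1, 28, …] (period length 4).
Convergents:
  p_0/q_0 = 14/1
  p_1/q_1 = 15/1
  p_2/q_2 = 134/9
  p_3/q_3 = 149/10
  p_4/q_4 = 4306/289
  p_5/q_5 = 4455/299
q_4 = 289 ≤ 291 < 299 = q_5, so the answer is 4306/289.

4306/289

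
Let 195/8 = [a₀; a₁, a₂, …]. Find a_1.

2

195 = 24·8 + 3   →  a_0 = 24
8 = 2·3 + 2   →  a_1 = 2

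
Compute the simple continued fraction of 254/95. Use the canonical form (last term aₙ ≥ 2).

[2; 1, 2, 15, 2]

254 = 2*95 + 64
95 = 1*64 + 31
64 = 2*31 + 2
31 = 15*2 + 1
2 = 2*1 + 0  (stop)
So 254/95 = [2; 1, 2, 15, 2].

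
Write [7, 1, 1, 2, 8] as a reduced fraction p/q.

319/42

Using pₖ = aₖpₖ₋₁ + pₖ₋₂ and qₖ = aₖqₖ₋₁ + qₖ₋₂:
  k=0: a=7, p=7, q=1
  k=1: a=1, p=8, q=1
  k=2: a=1, p=15, q=2
  k=3: a=2, p=38, q=5
  k=4: a=8, p=319, q=42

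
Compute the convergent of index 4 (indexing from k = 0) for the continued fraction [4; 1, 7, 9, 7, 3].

Using pₖ = aₖpₖ₋₁ + pₖ₋₂, qₖ = aₖqₖ₋₁ + qₖ₋₂ (with p₋₁=1, p₋₂=0, q₋₁=0, q₋₂=1):
  k=0: a=4, p=4, q=1
  k=1: a=1, p=5, q=1
  k=2: a=7, p=39, q=8
  k=3: a=9, p=356, q=73
  k=4: a=7, p=2531, q=519

2531/519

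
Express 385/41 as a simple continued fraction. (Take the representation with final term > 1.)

385 = 9·41 + 16
41 = 2·16 + 9
16 = 1·9 + 7
9 = 1·7 + 2
7 = 3·2 + 1
2 = 2·1 + 0  (stop)
So 385/41 = [9; 2, 1, 1, 3, 2].

[9; 2, 1, 1, 3, 2]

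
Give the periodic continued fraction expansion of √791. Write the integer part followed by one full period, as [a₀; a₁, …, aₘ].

[28; 8, 56]

a₀ = ⌊√791⌋ = 28.
With m₀=0, d₀=1 and mₖ₊₁ = dₖaₖ − mₖ, dₖ₊₁ = (n − mₖ₊₁²)/dₖ, aₖ₊₁ = ⌊(a₀+mₖ₊₁)/dₖ₊₁⌋:
  k=1: m=28, d=7, a=8
  k=2: m=28, d=1, a=56
d=1 and a=2a₀=56 at k=2, so the next step gives (m, d) = (28, 7) again — its k=1 value — and the period has length 2.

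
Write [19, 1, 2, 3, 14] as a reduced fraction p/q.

Using pₖ = aₖpₖ₋₁ + pₖ₋₂ and qₖ = aₖqₖ₋₁ + qₖ₋₂:
  k=0: a=19, p=19, q=1
  k=1: a=1, p=20, q=1
  k=2: a=2, p=59, q=3
  k=3: a=3, p=197, q=10
  k=4: a=14, p=2817, q=143

2817/143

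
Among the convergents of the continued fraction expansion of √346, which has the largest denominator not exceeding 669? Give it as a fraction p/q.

10398/559

√346 = [18; 1, 1, 1, 1, 36, …] (period length 5).
Convergents:
  p_0/q_0 = 18/1
  p_1/q_1 = 19/1
  p_2/q_2 = 37/2
  p_3/q_3 = 56/3
  p_4/q_4 = 93/5
  p_5/q_5 = 3404/183
  p_6/q_6 = 3497/188
  p_7/q_7 = 6901/371
  p_8/q_8 = 10398/559
  p_9/q_9 = 17299/930
q_8 = 559 ≤ 669 < 930 = q_9, so the answer is 10398/559.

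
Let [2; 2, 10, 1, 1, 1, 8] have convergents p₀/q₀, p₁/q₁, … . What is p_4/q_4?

Using pₖ = aₖpₖ₋₁ + pₖ₋₂, qₖ = aₖqₖ₋₁ + qₖ₋₂ (with p₋₁=1, p₋₂=0, q₋₁=0, q₋₂=1):
  k=0: a=2, p=2, q=1
  k=1: a=2, p=5, q=2
  k=2: a=10, p=52, q=21
  k=3: a=1, p=57, q=23
  k=4: a=1, p=109, q=44

109/44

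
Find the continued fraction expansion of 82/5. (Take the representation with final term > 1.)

[16; 2, 2]

82 = 16·5 + 2
5 = 2·2 + 1
2 = 2·1 + 0  (stop)
So 82/5 = [16; 2, 2].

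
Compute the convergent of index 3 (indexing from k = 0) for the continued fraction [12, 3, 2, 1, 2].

123/10

Using pₖ = aₖpₖ₋₁ + pₖ₋₂, qₖ = aₖqₖ₋₁ + qₖ₋₂ (with p₋₁=1, p₋₂=0, q₋₁=0, q₋₂=1):
  k=0: a=12, p=12, q=1
  k=1: a=3, p=37, q=3
  k=2: a=2, p=86, q=7
  k=3: a=1, p=123, q=10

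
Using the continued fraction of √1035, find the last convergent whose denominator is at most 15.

193/6

√1035 = [32; 5, 1, 5, 64, …] (period length 4).
Convergents:
  p_0/q_0 = 32/1
  p_1/q_1 = 161/5
  p_2/q_2 = 193/6
  p_3/q_3 = 1126/35
q_2 = 6 ≤ 15 < 35 = q_3, so the answer is 193/6.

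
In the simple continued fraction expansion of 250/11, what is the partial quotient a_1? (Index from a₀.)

1

250 = 22·11 + 8   →  a_0 = 22
11 = 1·8 + 3   →  a_1 = 1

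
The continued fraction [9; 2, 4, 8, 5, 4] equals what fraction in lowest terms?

15019/1590

Using pₖ = aₖpₖ₋₁ + pₖ₋₂ and qₖ = aₖqₖ₋₁ + qₖ₋₂:
  k=0: a=9, p=9, q=1
  k=1: a=2, p=19, q=2
  k=2: a=4, p=85, q=9
  k=3: a=8, p=699, q=74
  k=4: a=5, p=3580, q=379
  k=5: a=4, p=15019, q=1590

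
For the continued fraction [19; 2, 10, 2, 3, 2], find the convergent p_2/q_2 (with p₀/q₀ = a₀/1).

Using pₖ = aₖpₖ₋₁ + pₖ₋₂, qₖ = aₖqₖ₋₁ + qₖ₋₂ (with p₋₁=1, p₋₂=0, q₋₁=0, q₋₂=1):
  k=0: a=19, p=19, q=1
  k=1: a=2, p=39, q=2
  k=2: a=10, p=409, q=21

409/21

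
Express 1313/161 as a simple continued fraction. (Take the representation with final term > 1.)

1313 = 8*161 + 25
161 = 6*25 + 11
25 = 2*11 + 3
11 = 3*3 + 2
3 = 1*2 + 1
2 = 2*1 + 0  (stop)
So 1313/161 = [8; 6, 2, 3, 1, 2].

[8; 6, 2, 3, 1, 2]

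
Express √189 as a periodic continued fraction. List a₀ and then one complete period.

[13; 1, 2, 1, 26]

a₀ = ⌊√189⌋ = 13.
With m₀=0, d₀=1 and mₖ₊₁ = dₖaₖ − mₖ, dₖ₊₁ = (n − mₖ₊₁²)/dₖ, aₖ₊₁ = ⌊(a₀+mₖ₊₁)/dₖ₊₁⌋:
  k=1: m=13, d=20, a=1
  k=2: m=7, d=7, a=2
  k=3: m=7, d=20, a=1
  k=4: m=13, d=1, a=26
d=1 and a=2a₀=26 at k=4, so the next step gives (m, d) = (13, 20) again — its k=1 value — and the period has length 4.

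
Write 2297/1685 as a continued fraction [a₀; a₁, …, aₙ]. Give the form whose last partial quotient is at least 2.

2297 = 1×1685 + 612
1685 = 2×612 + 461
612 = 1×461 + 151
461 = 3×151 + 8
151 = 18×8 + 7
8 = 1×7 + 1
7 = 7×1 + 0  (stop)
So 2297/1685 = [1; 2, 1, 3, 18, 1, 7].

[1; 2, 1, 3, 18, 1, 7]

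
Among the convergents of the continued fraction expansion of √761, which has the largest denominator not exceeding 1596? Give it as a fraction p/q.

43669/1583

√761 = [27; 1, 1, 2, 2, 1, 1, 54, …] (period length 7).
Convergents:
  p_0/q_0 = 27/1
  p_1/q_1 = 28/1
  p_2/q_2 = 55/2
  p_3/q_3 = 138/5
  p_4/q_4 = 331/12
  p_5/q_5 = 469/17
  p_6/q_6 = 800/29
  p_7/q_7 = 43669/1583
  p_8/q_8 = 44469/1612
q_7 = 1583 ≤ 1596 < 1612 = q_8, so the answer is 43669/1583.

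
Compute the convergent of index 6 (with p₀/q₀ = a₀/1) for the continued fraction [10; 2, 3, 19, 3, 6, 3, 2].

Using pₖ = aₖpₖ₋₁ + pₖ₋₂, qₖ = aₖqₖ₋₁ + qₖ₋₂ (with p₋₁=1, p₋₂=0, q₋₁=0, q₋₂=1):
  k=0: a=10, p=10, q=1
  k=1: a=2, p=21, q=2
  k=2: a=3, p=73, q=7
  k=3: a=19, p=1408, q=135
  k=4: a=3, p=4297, q=412
  k=5: a=6, p=27190, q=2607
  k=6: a=3, p=85867, q=8233

85867/8233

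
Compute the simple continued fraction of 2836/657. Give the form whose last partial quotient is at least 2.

[4; 3, 6, 3, 3, 3]

2836 = 4*657 + 208
657 = 3*208 + 33
208 = 6*33 + 10
33 = 3*10 + 3
10 = 3*3 + 1
3 = 3*1 + 0  (stop)
So 2836/657 = [4; 3, 6, 3, 3, 3].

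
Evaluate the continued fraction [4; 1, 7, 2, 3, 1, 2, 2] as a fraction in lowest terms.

Using pₖ = aₖpₖ₋₁ + pₖ₋₂ and qₖ = aₖqₖ₋₁ + qₖ₋₂:
  k=0: a=4, p=4, q=1
  k=1: a=1, p=5, q=1
  k=2: a=7, p=39, q=8
  k=3: a=2, p=83, q=17
  k=4: a=3, p=288, q=59
  k=5: a=1, p=371, q=76
  k=6: a=2, p=1030, q=211
  k=7: a=2, p=2431, q=498

2431/498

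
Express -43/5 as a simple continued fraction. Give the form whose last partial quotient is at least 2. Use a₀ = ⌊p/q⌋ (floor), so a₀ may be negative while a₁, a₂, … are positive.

[-9; 2, 2]

-43 = -9·5 + 2
5 = 2·2 + 1
2 = 2·1 + 0  (stop)
So -43/5 = [-9; 2, 2].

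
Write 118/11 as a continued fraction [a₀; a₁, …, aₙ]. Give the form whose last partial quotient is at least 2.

[10; 1, 2, 1, 2]

118 = 10*11 + 8
11 = 1*8 + 3
8 = 2*3 + 2
3 = 1*2 + 1
2 = 2*1 + 0  (stop)
So 118/11 = [10; 1, 2, 1, 2].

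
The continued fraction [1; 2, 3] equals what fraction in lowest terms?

10/7

Using pₖ = aₖpₖ₋₁ + pₖ₋₂ and qₖ = aₖqₖ₋₁ + qₖ₋₂:
  k=0: a=1, p=1, q=1
  k=1: a=2, p=3, q=2
  k=2: a=3, p=10, q=7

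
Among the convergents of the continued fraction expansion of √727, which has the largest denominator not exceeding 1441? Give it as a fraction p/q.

38557/1430

√727 = [26; 1, 25, 1, 52, …] (period length 4).
Convergents:
  p_0/q_0 = 26/1
  p_1/q_1 = 27/1
  p_2/q_2 = 701/26
  p_3/q_3 = 728/27
  p_4/q_4 = 38557/1430
  p_5/q_5 = 39285/1457
q_4 = 1430 ≤ 1441 < 1457 = q_5, so the answer is 38557/1430.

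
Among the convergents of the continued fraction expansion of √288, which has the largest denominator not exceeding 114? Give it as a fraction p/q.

577/34

√288 = [16; 1, 32, …] (period length 2).
Convergents:
  p_0/q_0 = 16/1
  p_1/q_1 = 17/1
  p_2/q_2 = 560/33
  p_3/q_3 = 577/34
  p_4/q_4 = 19024/1121
q_3 = 34 ≤ 114 < 1121 = q_4, so the answer is 577/34.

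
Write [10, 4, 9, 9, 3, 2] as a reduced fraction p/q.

Fold from the inside: start with 2/1.
  3 + 1/2 = 7/2
  9 + 2/7 = 65/7
  9 + 7/65 = 592/65
  4 + 65/592 = 2433/592
  10 + 592/2433 = 24922/2433

24922/2433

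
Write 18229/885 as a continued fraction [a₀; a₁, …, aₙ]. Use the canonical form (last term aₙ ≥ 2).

[20; 1, 1, 2, 17, 3, 3]

18229 = 20×885 + 529
885 = 1×529 + 356
529 = 1×356 + 173
356 = 2×173 + 10
173 = 17×10 + 3
10 = 3×3 + 1
3 = 3×1 + 0  (stop)
So 18229/885 = [20; 1, 1, 2, 17, 3, 3].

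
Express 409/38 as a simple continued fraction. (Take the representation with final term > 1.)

[10; 1, 3, 4, 2]

409 = 10*38 + 29
38 = 1*29 + 9
29 = 3*9 + 2
9 = 4*2 + 1
2 = 2*1 + 0  (stop)
So 409/38 = [10; 1, 3, 4, 2].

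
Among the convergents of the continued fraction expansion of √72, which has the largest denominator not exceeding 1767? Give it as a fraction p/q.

9512/1121

√72 = [8; 2, 16, …] (period length 2).
Convergents:
  p_0/q_0 = 8/1
  p_1/q_1 = 17/2
  p_2/q_2 = 280/33
  p_3/q_3 = 577/68
  p_4/q_4 = 9512/1121
  p_5/q_5 = 19601/2310
q_4 = 1121 ≤ 1767 < 2310 = q_5, so the answer is 9512/1121.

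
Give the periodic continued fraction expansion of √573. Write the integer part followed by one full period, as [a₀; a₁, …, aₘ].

a₀ = ⌊√573⌋ = 23.
With m₀=0, d₀=1 and mₖ₊₁ = dₖaₖ − mₖ, dₖ₊₁ = (n − mₖ₊₁²)/dₖ, aₖ₊₁ = ⌊(a₀+mₖ₊₁)/dₖ₊₁⌋:
  k=1: m=23, d=44, a=1
  k=2: m=21, d=3, a=14
  k=3: m=21, d=44, a=1
  k=4: m=23, d=1, a=46
d=1 and a=2a₀=46 at k=4, so the next step gives (m, d) = (23, 44) again — its k=1 value — and the period has length 4.

[23; 1, 14, 1, 46]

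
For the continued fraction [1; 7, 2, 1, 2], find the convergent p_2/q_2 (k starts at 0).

17/15

Using pₖ = aₖpₖ₋₁ + pₖ₋₂, qₖ = aₖqₖ₋₁ + qₖ₋₂ (with p₋₁=1, p₋₂=0, q₋₁=0, q₋₂=1):
  k=0: a=1, p=1, q=1
  k=1: a=7, p=8, q=7
  k=2: a=2, p=17, q=15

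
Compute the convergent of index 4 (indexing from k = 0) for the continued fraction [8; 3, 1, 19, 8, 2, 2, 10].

Using pₖ = aₖpₖ₋₁ + pₖ₋₂, qₖ = aₖqₖ₋₁ + qₖ₋₂ (with p₋₁=1, p₋₂=0, q₋₁=0, q₋₂=1):
  k=0: a=8, p=8, q=1
  k=1: a=3, p=25, q=3
  k=2: a=1, p=33, q=4
  k=3: a=19, p=652, q=79
  k=4: a=8, p=5249, q=636

5249/636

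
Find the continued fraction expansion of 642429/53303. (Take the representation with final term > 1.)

[12; 19, 11, 1, 5, 19, 2]

642429 = 12×53303 + 2793
53303 = 19×2793 + 236
2793 = 11×236 + 197
236 = 1×197 + 39
197 = 5×39 + 2
39 = 19×2 + 1
2 = 2×1 + 0  (stop)
So 642429/53303 = [12; 19, 11, 1, 5, 19, 2].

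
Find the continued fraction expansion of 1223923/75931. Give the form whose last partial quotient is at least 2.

[16; 8, 2, 2, 3, 15, 3, 11]

1223923 = 16·75931 + 9027
75931 = 8·9027 + 3715
9027 = 2·3715 + 1597
3715 = 2·1597 + 521
1597 = 3·521 + 34
521 = 15·34 + 11
34 = 3·11 + 1
11 = 11·1 + 0  (stop)
So 1223923/75931 = [16; 8, 2, 2, 3, 15, 3, 11].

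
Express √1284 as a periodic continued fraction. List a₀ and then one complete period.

[35; 1, 4, 1, 70]

a₀ = ⌊√1284⌋ = 35.
With m₀=0, d₀=1 and mₖ₊₁ = dₖaₖ − mₖ, dₖ₊₁ = (n − mₖ₊₁²)/dₖ, aₖ₊₁ = ⌊(a₀+mₖ₊₁)/dₖ₊₁⌋:
  k=1: m=35, d=59, a=1
  k=2: m=24, d=12, a=4
  k=3: m=24, d=59, a=1
  k=4: m=35, d=1, a=70
d=1 and a=2a₀=70 at k=4, so the next step gives (m, d) = (35, 59) again — its k=1 value — and the period has length 4.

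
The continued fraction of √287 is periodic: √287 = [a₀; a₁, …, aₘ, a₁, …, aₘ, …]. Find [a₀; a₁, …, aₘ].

[16; 1, 15, 1, 32]

a₀ = ⌊√287⌋ = 16.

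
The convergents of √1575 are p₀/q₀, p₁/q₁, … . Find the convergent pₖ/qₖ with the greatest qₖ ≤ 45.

1389/35

√1575 = [39; 1, 2, 5, 2, 1, 78, …] (period length 6).
Convergents:
  p_0/q_0 = 39/1
  p_1/q_1 = 40/1
  p_2/q_2 = 119/3
  p_3/q_3 = 635/16
  p_4/q_4 = 1389/35
  p_5/q_5 = 2024/51
q_4 = 35 ≤ 45 < 51 = q_5, so the answer is 1389/35.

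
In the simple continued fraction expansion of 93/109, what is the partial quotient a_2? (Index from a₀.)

5

93 = 0·109 + 93   →  a_0 = 0
109 = 1·93 + 16   →  a_1 = 1
93 = 5·16 + 13   →  a_2 = 5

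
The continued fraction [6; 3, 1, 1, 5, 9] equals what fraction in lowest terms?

2249/358

Using pₖ = aₖpₖ₋₁ + pₖ₋₂ and qₖ = aₖqₖ₋₁ + qₖ₋₂:
  k=0: a=6, p=6, q=1
  k=1: a=3, p=19, q=3
  k=2: a=1, p=25, q=4
  k=3: a=1, p=44, q=7
  k=4: a=5, p=245, q=39
  k=5: a=9, p=2249, q=358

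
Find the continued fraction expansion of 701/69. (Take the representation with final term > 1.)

701 = 10·69 + 11
69 = 6·11 + 3
11 = 3·3 + 2
3 = 1·2 + 1
2 = 2·1 + 0  (stop)
So 701/69 = [10; 6, 3, 1, 2].

[10; 6, 3, 1, 2]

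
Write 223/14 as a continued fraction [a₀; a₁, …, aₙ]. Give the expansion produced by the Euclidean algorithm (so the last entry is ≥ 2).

[15; 1, 13]

223 = 15*14 + 13
14 = 1*13 + 1
13 = 13*1 + 0  (stop)
So 223/14 = [15; 1, 13].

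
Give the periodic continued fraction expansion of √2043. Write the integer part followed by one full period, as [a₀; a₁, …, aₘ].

a₀ = ⌊√2043⌋ = 45.
With m₀=0, d₀=1 and mₖ₊₁ = dₖaₖ − mₖ, dₖ₊₁ = (n − mₖ₊₁²)/dₖ, aₖ₊₁ = ⌊(a₀+mₖ₊₁)/dₖ₊₁⌋:
  k=1: m=45, d=18, a=5
  k=2: m=45, d=1, a=90
d=1 and a=2a₀=90 at k=2, so the next step gives (m, d) = (45, 18) again — its k=1 value — and the period has length 2.

[45; 5, 90]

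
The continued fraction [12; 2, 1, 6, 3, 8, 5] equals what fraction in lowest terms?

33133/2683

Fold from the inside: start with 5/1.
  8 + 1/5 = 41/5
  3 + 5/41 = 128/41
  6 + 41/128 = 809/128
  1 + 128/809 = 937/809
  2 + 809/937 = 2683/937
  12 + 937/2683 = 33133/2683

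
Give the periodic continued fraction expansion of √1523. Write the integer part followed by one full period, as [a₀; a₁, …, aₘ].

a₀ = ⌊√1523⌋ = 39.
With m₀=0, d₀=1 and mₖ₊₁ = dₖaₖ − mₖ, dₖ₊₁ = (n − mₖ₊₁²)/dₖ, aₖ₊₁ = ⌊(a₀+mₖ₊₁)/dₖ₊₁⌋:
  k=1: m=39, d=2, a=39
  k=2: m=39, d=1, a=78
d=1 and a=2a₀=78 at k=2, so the next step gives (m, d) = (39, 2) again — its k=1 value — and the period has length 2.

[39; 39, 78]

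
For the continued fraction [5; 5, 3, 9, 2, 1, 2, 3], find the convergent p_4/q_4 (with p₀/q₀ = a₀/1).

Using pₖ = aₖpₖ₋₁ + pₖ₋₂, qₖ = aₖqₖ₋₁ + qₖ₋₂ (with p₋₁=1, p₋₂=0, q₋₁=0, q₋₂=1):
  k=0: a=5, p=5, q=1
  k=1: a=5, p=26, q=5
  k=2: a=3, p=83, q=16
  k=3: a=9, p=773, q=149
  k=4: a=2, p=1629, q=314

1629/314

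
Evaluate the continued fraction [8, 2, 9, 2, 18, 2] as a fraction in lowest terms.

Fold from the inside: start with 2/1.
  18 + 1/2 = 37/2
  2 + 2/37 = 76/37
  9 + 37/76 = 721/76
  2 + 76/721 = 1518/721
  8 + 721/1518 = 12865/1518

12865/1518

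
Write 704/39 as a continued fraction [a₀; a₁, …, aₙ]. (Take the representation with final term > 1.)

[18; 19, 2]

704 = 18*39 + 2
39 = 19*2 + 1
2 = 2*1 + 0  (stop)
So 704/39 = [18; 19, 2].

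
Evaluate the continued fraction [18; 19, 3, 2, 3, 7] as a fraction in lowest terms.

60943/3376

Fold from the inside: start with 7/1.
  3 + 1/7 = 22/7
  2 + 7/22 = 51/22
  3 + 22/51 = 175/51
  19 + 51/175 = 3376/175
  18 + 175/3376 = 60943/3376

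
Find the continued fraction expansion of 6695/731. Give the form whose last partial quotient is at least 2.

6695 = 9*731 + 116
731 = 6*116 + 35
116 = 3*35 + 11
35 = 3*11 + 2
11 = 5*2 + 1
2 = 2*1 + 0  (stop)
So 6695/731 = [9; 6, 3, 3, 5, 2].

[9; 6, 3, 3, 5, 2]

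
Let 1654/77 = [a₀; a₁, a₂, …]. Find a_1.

1654 = 21·77 + 37   →  a_0 = 21
77 = 2·37 + 3   →  a_1 = 2

2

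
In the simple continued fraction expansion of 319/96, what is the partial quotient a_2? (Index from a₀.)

10

319 = 3·96 + 31   →  a_0 = 3
96 = 3·31 + 3   →  a_1 = 3
31 = 10·3 + 1   →  a_2 = 10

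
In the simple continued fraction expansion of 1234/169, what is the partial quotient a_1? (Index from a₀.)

3

1234 = 7·169 + 51   →  a_0 = 7
169 = 3·51 + 16   →  a_1 = 3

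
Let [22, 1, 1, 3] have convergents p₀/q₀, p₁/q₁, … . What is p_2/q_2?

45/2

Using pₖ = aₖpₖ₋₁ + pₖ₋₂, qₖ = aₖqₖ₋₁ + qₖ₋₂ (with p₋₁=1, p₋₂=0, q₋₁=0, q₋₂=1):
  k=0: a=22, p=22, q=1
  k=1: a=1, p=23, q=1
  k=2: a=1, p=45, q=2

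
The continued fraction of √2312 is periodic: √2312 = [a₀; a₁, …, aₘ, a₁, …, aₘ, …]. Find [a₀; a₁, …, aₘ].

a₀ = ⌊√2312⌋ = 48.
With m₀=0, d₀=1 and mₖ₊₁ = dₖaₖ − mₖ, dₖ₊₁ = (n − mₖ₊₁²)/dₖ, aₖ₊₁ = ⌊(a₀+mₖ₊₁)/dₖ₊₁⌋:
  k=1: m=48, d=8, a=12
  k=2: m=48, d=1, a=96
d=1 and a=2a₀=96 at k=2, so the next step gives (m, d) = (48, 8) again — its k=1 value — and the period has length 2.

[48; 12, 96]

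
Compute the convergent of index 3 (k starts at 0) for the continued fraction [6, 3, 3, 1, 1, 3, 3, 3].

82/13

Using pₖ = aₖpₖ₋₁ + pₖ₋₂, qₖ = aₖqₖ₋₁ + qₖ₋₂ (with p₋₁=1, p₋₂=0, q₋₁=0, q₋₂=1):
  k=0: a=6, p=6, q=1
  k=1: a=3, p=19, q=3
  k=2: a=3, p=63, q=10
  k=3: a=1, p=82, q=13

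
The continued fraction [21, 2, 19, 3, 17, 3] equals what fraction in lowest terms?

Fold from the inside: start with 3/1.
  17 + 1/3 = 52/3
  3 + 3/52 = 159/52
  19 + 52/159 = 3073/159
  2 + 159/3073 = 6305/3073
  21 + 3073/6305 = 135478/6305

135478/6305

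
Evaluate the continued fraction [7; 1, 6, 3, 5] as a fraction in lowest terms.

920/117

Fold from the inside: start with 5/1.
  3 + 1/5 = 16/5
  6 + 5/16 = 101/16
  1 + 16/101 = 117/101
  7 + 101/117 = 920/117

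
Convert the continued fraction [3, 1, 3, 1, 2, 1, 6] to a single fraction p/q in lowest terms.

485/128

Using pₖ = aₖpₖ₋₁ + pₖ₋₂ and qₖ = aₖqₖ₋₁ + qₖ₋₂:
  k=0: a=3, p=3, q=1
  k=1: a=1, p=4, q=1
  k=2: a=3, p=15, q=4
  k=3: a=1, p=19, q=5
  k=4: a=2, p=53, q=14
  k=5: a=1, p=72, q=19
  k=6: a=6, p=485, q=128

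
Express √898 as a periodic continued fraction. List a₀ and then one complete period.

a₀ = ⌊√898⌋ = 29.
With m₀=0, d₀=1 and mₖ₊₁ = dₖaₖ − mₖ, dₖ₊₁ = (n − mₖ₊₁²)/dₖ, aₖ₊₁ = ⌊(a₀+mₖ₊₁)/dₖ₊₁⌋:
  k=1: m=29, d=57, a=1
  k=2: m=28, d=2, a=28
  k=3: m=28, d=57, a=1
  k=4: m=29, d=1, a=58
d=1 and a=2a₀=58 at k=4, so the next step gives (m, d) = (29, 57) again — its k=1 value — and the period has length 4.

[29; 1, 28, 1, 58]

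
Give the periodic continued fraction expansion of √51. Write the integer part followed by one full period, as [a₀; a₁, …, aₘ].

[7; 7, 14]

a₀ = ⌊√51⌋ = 7.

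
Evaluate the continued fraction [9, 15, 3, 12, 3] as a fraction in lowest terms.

Fold from the inside: start with 3/1.
  12 + 1/3 = 37/3
  3 + 3/37 = 114/37
  15 + 37/114 = 1747/114
  9 + 114/1747 = 15837/1747

15837/1747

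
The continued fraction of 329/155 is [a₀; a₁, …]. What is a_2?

329 = 2·155 + 19   →  a_0 = 2
155 = 8·19 + 3   →  a_1 = 8
19 = 6·3 + 1   →  a_2 = 6

6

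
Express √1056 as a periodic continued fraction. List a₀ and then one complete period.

a₀ = ⌊√1056⌋ = 32.

[32; 2, 64]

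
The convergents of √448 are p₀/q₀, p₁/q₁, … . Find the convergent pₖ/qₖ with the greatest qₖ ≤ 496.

√448 = [21; 6, 42, …] (period length 2).
Convergents:
  p_0/q_0 = 21/1
  p_1/q_1 = 127/6
  p_2/q_2 = 5355/253
  p_3/q_3 = 32257/1524
q_2 = 253 ≤ 496 < 1524 = q_3, so the answer is 5355/253.

5355/253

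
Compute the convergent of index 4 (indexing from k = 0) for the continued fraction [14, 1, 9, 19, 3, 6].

Using pₖ = aₖpₖ₋₁ + pₖ₋₂, qₖ = aₖqₖ₋₁ + qₖ₋₂ (with p₋₁=1, p₋₂=0, q₋₁=0, q₋₂=1):
  k=0: a=14, p=14, q=1
  k=1: a=1, p=15, q=1
  k=2: a=9, p=149, q=10
  k=3: a=19, p=2846, q=191
  k=4: a=3, p=8687, q=583

8687/583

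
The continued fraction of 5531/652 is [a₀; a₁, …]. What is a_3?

3

5531 = 8·652 + 315   →  a_0 = 8
652 = 2·315 + 22   →  a_1 = 2
315 = 14·22 + 7   →  a_2 = 14
22 = 3·7 + 1   →  a_3 = 3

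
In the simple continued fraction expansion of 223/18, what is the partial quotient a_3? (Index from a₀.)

223 = 12·18 + 7   →  a_0 = 12
18 = 2·7 + 4   →  a_1 = 2
7 = 1·4 + 3   →  a_2 = 1
4 = 1·3 + 1   →  a_3 = 1

1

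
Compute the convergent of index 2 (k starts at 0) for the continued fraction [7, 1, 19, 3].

159/20

Using pₖ = aₖpₖ₋₁ + pₖ₋₂, qₖ = aₖqₖ₋₁ + qₖ₋₂ (with p₋₁=1, p₋₂=0, q₋₁=0, q₋₂=1):
  k=0: a=7, p=7, q=1
  k=1: a=1, p=8, q=1
  k=2: a=19, p=159, q=20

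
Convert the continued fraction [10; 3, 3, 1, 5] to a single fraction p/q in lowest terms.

Fold from the inside: start with 5/1.
  1 + 1/5 = 6/5
  3 + 5/6 = 23/6
  3 + 6/23 = 75/23
  10 + 23/75 = 773/75

773/75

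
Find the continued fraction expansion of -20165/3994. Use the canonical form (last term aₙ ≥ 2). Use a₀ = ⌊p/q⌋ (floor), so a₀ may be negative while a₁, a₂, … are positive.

-20165 = -6·3994 + 3799
3994 = 1·3799 + 195
3799 = 19·195 + 94
195 = 2·94 + 7
94 = 13·7 + 3
7 = 2·3 + 1
3 = 3·1 + 0  (stop)
So -20165/3994 = [-6; 1, 19, 2, 13, 2, 3].

[-6; 1, 19, 2, 13, 2, 3]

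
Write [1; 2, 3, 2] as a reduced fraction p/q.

Fold from the inside: start with 2/1.
  3 + 1/2 = 7/2
  2 + 2/7 = 16/7
  1 + 7/16 = 23/16

23/16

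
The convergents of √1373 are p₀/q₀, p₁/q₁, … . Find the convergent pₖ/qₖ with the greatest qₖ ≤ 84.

√1373 = [37; 18, 1, 1, 18, 74, …] (period length 5).
Convergents:
  p_0/q_0 = 37/1
  p_1/q_1 = 667/18
  p_2/q_2 = 704/19
  p_3/q_3 = 1371/37
  p_4/q_4 = 25382/685
q_3 = 37 ≤ 84 < 685 = q_4, so the answer is 1371/37.

1371/37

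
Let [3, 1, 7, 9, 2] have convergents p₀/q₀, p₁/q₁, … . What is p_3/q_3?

Using pₖ = aₖpₖ₋₁ + pₖ₋₂, qₖ = aₖqₖ₋₁ + qₖ₋₂ (with p₋₁=1, p₋₂=0, q₋₁=0, q₋₂=1):
  k=0: a=3, p=3, q=1
  k=1: a=1, p=4, q=1
  k=2: a=7, p=31, q=8
  k=3: a=9, p=283, q=73

283/73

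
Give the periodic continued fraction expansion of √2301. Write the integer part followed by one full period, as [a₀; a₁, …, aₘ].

[47; 1, 30, 1, 94]

a₀ = ⌊√2301⌋ = 47.
With m₀=0, d₀=1 and mₖ₊₁ = dₖaₖ − mₖ, dₖ₊₁ = (n − mₖ₊₁²)/dₖ, aₖ₊₁ = ⌊(a₀+mₖ₊₁)/dₖ₊₁⌋:
  k=1: m=47, d=92, a=1
  k=2: m=45, d=3, a=30
  k=3: m=45, d=92, a=1
  k=4: m=47, d=1, a=94
d=1 and a=2a₀=94 at k=4, so the next step gives (m, d) = (47, 92) again — its k=1 value — and the period has length 4.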